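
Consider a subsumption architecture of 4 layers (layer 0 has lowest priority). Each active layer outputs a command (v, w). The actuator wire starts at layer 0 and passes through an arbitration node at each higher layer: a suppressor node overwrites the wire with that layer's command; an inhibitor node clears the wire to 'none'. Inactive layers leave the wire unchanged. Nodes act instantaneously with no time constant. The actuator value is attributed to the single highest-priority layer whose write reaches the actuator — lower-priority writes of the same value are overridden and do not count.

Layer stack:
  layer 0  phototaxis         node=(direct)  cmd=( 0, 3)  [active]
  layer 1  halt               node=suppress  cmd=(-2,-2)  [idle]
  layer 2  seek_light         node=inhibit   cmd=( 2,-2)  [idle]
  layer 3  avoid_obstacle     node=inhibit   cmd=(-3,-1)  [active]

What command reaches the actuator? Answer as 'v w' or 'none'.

none

layer 0 (phototaxis) active — direct: (0, 3)
layer 1 (halt) idle — unchanged: (0, 3)
layer 2 (seek_light) idle — unchanged: (0, 3)
layer 3 (avoid_obstacle) active — inhibits: none
→ actuator none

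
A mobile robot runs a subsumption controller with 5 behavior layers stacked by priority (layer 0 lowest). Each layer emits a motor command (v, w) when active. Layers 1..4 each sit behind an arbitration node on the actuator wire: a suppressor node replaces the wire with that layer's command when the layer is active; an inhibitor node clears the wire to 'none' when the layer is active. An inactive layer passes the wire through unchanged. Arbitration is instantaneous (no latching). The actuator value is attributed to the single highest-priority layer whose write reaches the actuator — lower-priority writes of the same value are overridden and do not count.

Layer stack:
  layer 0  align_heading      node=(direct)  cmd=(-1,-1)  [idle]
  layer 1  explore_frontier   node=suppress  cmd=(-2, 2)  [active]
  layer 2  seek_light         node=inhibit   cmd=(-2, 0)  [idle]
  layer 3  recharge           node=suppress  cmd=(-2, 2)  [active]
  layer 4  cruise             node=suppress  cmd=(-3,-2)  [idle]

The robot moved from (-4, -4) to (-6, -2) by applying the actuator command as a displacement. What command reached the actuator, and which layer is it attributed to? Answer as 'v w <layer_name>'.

displacement = (-6, -2) − (-4, -4) = (-2, 2)
[0] align_heading off; wire := none
[1] explore_frontier on (suppress); wire := (-2, 2)
[2] seek_light off; pass (-2, 2)
[3] recharge on (suppress); wire := (-2, 2)
[4] cruise off; pass (-2, 2)
output (-2, 2) — from layer 3 (recharge)

-2 2 recharge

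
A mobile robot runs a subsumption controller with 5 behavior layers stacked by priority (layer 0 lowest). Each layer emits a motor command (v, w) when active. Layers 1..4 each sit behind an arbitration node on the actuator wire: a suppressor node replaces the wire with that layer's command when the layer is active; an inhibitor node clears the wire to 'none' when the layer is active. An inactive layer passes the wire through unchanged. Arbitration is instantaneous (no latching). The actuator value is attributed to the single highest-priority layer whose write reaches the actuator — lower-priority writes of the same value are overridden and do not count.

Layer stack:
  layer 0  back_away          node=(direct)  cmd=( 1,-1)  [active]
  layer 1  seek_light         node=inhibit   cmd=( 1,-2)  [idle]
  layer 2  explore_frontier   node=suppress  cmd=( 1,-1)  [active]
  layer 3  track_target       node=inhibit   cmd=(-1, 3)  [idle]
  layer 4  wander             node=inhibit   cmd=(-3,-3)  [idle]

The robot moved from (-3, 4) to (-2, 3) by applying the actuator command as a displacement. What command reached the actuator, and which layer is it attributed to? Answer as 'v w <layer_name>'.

1 -1 explore_frontier

displacement = (-2, 3) − (-3, 4) = (1, -1)
[0] back_away on; wire := (1, -1)
[1] seek_light off; pass (1, -1)
[2] explore_frontier on (suppress); wire := (1, -1)
[3] track_target off; pass (1, -1)
[4] wander off; pass (1, -1)
output (1, -1) — from layer 2 (explore_frontier)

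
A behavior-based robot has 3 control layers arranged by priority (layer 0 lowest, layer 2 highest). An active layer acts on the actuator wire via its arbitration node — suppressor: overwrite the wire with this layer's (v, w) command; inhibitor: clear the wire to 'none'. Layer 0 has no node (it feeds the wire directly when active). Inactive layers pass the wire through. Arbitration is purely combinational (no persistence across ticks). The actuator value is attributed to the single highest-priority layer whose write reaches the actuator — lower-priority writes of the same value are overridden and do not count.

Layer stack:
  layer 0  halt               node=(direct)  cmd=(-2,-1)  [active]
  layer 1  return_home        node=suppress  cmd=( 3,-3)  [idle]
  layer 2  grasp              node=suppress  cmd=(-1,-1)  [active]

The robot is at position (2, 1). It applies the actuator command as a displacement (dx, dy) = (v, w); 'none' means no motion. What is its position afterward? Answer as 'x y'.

1 0

layer 0 (halt) active — direct: (-2, -1)
layer 1 (return_home) idle — unchanged: (-2, -1)
layer 2 (grasp) active — suppresses: (-1, -1)
→ actuator (-1, -1)
position: (2, 1) + (-1, -1) = (1, 0)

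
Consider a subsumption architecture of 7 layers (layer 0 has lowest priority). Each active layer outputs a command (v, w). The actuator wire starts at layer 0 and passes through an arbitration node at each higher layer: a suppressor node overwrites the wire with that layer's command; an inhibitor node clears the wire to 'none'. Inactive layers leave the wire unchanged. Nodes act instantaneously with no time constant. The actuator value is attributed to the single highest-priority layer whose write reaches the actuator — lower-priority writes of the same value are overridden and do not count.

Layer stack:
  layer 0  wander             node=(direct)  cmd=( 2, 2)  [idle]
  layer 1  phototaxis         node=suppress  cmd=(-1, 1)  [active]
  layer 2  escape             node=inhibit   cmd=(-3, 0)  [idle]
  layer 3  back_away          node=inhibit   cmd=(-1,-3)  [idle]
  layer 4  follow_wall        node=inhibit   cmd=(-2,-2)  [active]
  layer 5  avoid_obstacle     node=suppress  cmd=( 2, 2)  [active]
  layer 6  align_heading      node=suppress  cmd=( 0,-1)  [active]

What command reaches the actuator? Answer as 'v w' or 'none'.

L0 wander: idle → wire = none
L1 phototaxis: active, suppressor → wire = (-1, 1)
L2 escape: idle → wire stays (-1, 1)
L3 back_away: idle → wire stays (-1, 1)
L4 follow_wall: active, inhibitor → wire = none
L5 avoid_obstacle: active, suppressor → wire = (2, 2)
L6 align_heading: active, suppressor → wire = (0, -1)
actuator = (0, -1)

0 -1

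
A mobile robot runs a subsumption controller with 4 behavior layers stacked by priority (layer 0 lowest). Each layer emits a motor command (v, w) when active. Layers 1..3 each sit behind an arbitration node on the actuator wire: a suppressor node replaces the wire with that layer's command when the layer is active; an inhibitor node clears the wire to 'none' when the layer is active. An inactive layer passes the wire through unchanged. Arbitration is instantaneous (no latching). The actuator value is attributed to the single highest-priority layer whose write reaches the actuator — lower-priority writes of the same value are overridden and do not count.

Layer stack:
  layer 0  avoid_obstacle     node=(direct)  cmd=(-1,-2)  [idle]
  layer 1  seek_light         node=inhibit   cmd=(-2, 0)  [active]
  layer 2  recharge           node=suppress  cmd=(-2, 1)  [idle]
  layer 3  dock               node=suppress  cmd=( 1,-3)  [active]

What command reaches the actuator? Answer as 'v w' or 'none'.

[0] avoid_obstacle off; wire := none
[1] seek_light on (inhibit); wire := none
[2] recharge off; pass none
[3] dock on (suppress); wire := (1, -3)
output (1, -3)

1 -3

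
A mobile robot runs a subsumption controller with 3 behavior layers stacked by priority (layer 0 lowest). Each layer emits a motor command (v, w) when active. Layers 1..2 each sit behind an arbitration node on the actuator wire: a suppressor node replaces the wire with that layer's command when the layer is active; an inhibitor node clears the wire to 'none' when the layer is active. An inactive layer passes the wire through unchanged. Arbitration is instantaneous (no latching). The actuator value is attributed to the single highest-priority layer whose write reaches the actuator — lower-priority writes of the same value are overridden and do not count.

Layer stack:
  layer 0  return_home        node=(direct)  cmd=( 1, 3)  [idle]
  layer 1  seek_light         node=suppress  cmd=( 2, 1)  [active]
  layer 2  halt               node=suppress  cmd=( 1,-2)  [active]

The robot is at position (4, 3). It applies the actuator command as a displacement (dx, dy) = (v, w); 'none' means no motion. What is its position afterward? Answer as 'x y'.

L0 return_home: idle → wire = none
L1 seek_light: active, suppressor → wire = (2, 1)
L2 halt: active, suppressor → wire = (1, -2)
actuator = (1, -2)
position: (4, 3) + (1, -2) = (5, 1)

5 1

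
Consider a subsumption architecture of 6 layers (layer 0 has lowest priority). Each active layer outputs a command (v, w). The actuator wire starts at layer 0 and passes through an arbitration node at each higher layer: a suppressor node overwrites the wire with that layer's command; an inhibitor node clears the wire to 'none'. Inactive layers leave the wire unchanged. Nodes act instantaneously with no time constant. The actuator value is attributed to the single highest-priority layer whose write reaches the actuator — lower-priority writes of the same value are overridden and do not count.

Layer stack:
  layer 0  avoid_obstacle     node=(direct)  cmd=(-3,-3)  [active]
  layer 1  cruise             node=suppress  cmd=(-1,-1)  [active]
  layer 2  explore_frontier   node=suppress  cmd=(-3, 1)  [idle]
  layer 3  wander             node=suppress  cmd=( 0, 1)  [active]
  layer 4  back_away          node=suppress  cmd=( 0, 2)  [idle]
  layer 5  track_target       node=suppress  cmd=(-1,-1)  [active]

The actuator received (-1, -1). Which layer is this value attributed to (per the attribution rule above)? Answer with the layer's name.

L0 avoid_obstacle: active, feeds wire = (-3, -3)
L1 cruise: active, suppressor → wire = (-1, -1)
L2 explore_frontier: idle → wire stays (-1, -1)
L3 wander: active, suppressor → wire = (0, 1)
L4 back_away: idle → wire stays (0, 1)
L5 track_target: active, suppressor → wire = (-1, -1)
actuator = (-1, -1)
last writer: layer 5 = track_target

track_target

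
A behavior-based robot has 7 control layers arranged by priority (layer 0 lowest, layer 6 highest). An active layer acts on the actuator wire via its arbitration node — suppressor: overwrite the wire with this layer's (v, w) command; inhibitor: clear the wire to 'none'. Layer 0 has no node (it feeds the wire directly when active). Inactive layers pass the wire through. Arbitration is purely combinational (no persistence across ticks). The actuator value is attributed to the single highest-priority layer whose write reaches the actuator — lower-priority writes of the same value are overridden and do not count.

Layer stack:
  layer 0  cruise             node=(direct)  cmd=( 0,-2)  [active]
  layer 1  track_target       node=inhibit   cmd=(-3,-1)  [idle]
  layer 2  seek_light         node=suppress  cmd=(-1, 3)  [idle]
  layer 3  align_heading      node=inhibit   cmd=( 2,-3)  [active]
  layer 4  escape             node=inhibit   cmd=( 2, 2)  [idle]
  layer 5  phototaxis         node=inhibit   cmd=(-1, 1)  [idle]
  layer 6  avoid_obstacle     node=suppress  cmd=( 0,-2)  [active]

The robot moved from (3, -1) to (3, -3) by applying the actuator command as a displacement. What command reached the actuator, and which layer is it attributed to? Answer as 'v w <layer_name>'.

0 -2 avoid_obstacle

displacement = (3, -3) − (3, -1) = (0, -2)
layer 0 (cruise) active — direct: (0, -2)
layer 1 (track_target) idle — unchanged: (0, -2)
layer 2 (seek_light) idle — unchanged: (0, -2)
layer 3 (align_heading) active — inhibits: none
layer 4 (escape) idle — unchanged: none
layer 5 (phototaxis) idle — unchanged: none
layer 6 (avoid_obstacle) active — suppresses: (0, -2)
→ actuator (0, -2) — from layer 6 (avoid_obstacle)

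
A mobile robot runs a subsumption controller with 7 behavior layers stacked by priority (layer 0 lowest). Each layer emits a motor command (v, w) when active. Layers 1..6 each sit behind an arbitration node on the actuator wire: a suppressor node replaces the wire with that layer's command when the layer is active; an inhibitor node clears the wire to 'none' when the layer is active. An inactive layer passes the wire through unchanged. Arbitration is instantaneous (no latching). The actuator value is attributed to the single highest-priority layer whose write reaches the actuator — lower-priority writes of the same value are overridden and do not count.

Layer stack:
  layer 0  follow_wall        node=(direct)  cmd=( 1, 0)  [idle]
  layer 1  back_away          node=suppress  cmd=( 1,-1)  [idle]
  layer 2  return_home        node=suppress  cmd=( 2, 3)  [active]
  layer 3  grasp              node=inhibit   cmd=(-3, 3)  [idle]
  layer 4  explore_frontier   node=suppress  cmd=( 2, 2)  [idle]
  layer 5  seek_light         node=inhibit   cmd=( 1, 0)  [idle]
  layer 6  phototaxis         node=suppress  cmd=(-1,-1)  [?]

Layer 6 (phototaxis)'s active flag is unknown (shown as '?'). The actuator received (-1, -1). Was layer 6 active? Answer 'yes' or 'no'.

yes

If layer 6 is active=yes:
  actuator would be (-1, -1)
If layer 6 is active=no:
  actuator would be (2, 3)
Observed (-1, -1), so layer 6 was active.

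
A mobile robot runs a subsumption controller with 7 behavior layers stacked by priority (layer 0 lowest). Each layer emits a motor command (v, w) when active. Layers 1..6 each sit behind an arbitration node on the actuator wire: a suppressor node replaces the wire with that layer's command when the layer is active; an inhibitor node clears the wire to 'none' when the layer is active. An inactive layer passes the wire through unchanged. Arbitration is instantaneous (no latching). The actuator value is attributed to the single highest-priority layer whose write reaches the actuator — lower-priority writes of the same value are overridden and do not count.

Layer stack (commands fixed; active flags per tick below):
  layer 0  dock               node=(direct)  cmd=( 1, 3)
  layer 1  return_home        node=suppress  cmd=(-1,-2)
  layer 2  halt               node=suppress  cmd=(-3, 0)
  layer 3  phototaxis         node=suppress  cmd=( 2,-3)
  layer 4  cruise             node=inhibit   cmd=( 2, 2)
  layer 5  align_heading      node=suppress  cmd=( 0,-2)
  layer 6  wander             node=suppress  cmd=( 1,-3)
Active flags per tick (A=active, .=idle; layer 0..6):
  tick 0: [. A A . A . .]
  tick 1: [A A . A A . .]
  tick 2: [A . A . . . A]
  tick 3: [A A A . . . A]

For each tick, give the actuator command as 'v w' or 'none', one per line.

tick 0:
  L0 dock: idle → wire = none
  L1 return_home: active, suppressor → wire = (-1, -2)
  L2 halt: active, suppressor → wire = (-3, 0)
  L3 phototaxis: idle → wire stays (-3, 0)
  L4 cruise: active, inhibitor → wire = none
  L5 align_heading: idle → wire stays none
  L6 wander: idle → wire stays none
  actuator = none
tick 1:
  L0 dock: active, feeds wire = (1, 3)
  L1 return_home: active, suppressor → wire = (-1, -2)
  L2 halt: idle → wire stays (-1, -2)
  L3 phototaxis: active, suppressor → wire = (2, -3)
  L4 cruise: active, inhibitor → wire = none
  L5 align_heading: idle → wire stays none
  L6 wander: idle → wire stays none
  actuator = none
tick 2:
  L0 dock: active, feeds wire = (1, 3)
  L1 return_home: idle → wire stays (1, 3)
  L2 halt: active, suppressor → wire = (-3, 0)
  L3 phototaxis: idle → wire stays (-3, 0)
  L4 cruise: idle → wire stays (-3, 0)
  L5 align_heading: idle → wire stays (-3, 0)
  L6 wander: active, suppressor → wire = (1, -3)
  actuator = (1, -3)
tick 3:
  L0 dock: active, feeds wire = (1, 3)
  L1 return_home: active, suppressor → wire = (-1, -2)
  L2 halt: active, suppressor → wire = (-3, 0)
  L3 phototaxis: idle → wire stays (-3, 0)
  L4 cruise: idle → wire stays (-3, 0)
  L5 align_heading: idle → wire stays (-3, 0)
  L6 wander: active, suppressor → wire = (1, -3)
  actuator = (1, -3)

none
none
1 -3
1 -3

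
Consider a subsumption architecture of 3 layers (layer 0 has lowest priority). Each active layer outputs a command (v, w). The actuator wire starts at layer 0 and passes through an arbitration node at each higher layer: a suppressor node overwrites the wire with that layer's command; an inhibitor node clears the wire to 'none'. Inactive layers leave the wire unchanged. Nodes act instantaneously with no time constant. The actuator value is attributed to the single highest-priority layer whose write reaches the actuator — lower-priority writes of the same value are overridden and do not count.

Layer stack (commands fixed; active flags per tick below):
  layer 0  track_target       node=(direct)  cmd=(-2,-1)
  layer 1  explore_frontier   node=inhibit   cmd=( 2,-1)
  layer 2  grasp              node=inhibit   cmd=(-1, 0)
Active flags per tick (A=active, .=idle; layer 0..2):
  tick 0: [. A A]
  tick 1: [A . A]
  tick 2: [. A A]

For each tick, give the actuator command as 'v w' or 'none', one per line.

none
none
none

tick 0:
  L0 track_target: idle → wire = none
  L1 explore_frontier: active, inhibitor → wire = none
  L2 grasp: active, inhibitor → wire = none
  actuator = none
tick 1:
  L0 track_target: active, feeds wire = (-2, -1)
  L1 explore_frontier: idle → wire stays (-2, -1)
  L2 grasp: active, inhibitor → wire = none
  actuator = none
tick 2:
  L0 track_target: idle → wire = none
  L1 explore_frontier: active, inhibitor → wire = none
  L2 grasp: active, inhibitor → wire = none
  actuator = none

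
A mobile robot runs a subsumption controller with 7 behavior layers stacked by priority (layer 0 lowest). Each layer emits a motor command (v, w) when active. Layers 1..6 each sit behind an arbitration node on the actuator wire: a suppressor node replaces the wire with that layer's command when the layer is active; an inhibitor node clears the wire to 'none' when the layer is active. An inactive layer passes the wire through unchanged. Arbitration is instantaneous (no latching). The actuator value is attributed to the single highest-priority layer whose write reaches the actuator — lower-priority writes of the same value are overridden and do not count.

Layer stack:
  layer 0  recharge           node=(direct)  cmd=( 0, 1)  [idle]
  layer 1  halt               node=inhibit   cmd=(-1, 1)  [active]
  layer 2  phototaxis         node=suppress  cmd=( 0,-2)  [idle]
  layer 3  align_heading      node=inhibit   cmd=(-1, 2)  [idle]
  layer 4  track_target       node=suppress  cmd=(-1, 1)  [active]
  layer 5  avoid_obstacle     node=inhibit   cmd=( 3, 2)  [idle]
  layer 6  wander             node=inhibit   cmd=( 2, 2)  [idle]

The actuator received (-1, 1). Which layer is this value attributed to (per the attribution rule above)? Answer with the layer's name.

[0] recharge off; wire := none
[1] halt on (inhibit); wire := none
[2] phototaxis off; pass none
[3] align_heading off; pass none
[4] track_target on (suppress); wire := (-1, 1)
[5] avoid_obstacle off; pass (-1, 1)
[6] wander off; pass (-1, 1)
output (-1, 1)
last writer: layer 4 = track_target

track_target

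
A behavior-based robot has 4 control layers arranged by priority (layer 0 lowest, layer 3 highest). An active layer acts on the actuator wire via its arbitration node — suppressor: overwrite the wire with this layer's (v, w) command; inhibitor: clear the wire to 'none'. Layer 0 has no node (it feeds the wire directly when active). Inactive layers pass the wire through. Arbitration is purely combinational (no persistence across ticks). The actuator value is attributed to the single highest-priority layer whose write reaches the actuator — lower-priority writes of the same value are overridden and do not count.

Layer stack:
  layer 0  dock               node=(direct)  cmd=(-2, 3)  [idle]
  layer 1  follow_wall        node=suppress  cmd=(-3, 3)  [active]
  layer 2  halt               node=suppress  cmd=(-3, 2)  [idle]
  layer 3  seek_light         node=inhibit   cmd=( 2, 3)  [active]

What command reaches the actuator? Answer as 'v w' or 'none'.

[0] dock off; wire := none
[1] follow_wall on (suppress); wire := (-3, 3)
[2] halt off; pass (-3, 3)
[3] seek_light on (inhibit); wire := none
output none

none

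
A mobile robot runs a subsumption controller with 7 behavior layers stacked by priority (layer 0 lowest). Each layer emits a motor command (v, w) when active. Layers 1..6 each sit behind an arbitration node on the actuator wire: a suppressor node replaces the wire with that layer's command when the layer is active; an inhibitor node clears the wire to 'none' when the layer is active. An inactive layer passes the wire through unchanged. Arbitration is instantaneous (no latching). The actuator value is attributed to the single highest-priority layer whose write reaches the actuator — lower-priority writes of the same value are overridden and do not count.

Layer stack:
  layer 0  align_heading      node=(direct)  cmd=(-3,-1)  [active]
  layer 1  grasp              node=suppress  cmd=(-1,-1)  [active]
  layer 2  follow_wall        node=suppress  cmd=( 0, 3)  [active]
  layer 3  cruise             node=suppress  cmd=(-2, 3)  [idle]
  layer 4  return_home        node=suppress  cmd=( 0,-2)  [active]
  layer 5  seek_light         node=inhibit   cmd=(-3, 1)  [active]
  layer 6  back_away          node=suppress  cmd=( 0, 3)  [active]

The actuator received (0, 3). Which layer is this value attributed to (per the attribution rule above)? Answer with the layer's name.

layer 0 (align_heading) active — direct: (-3, -1)
layer 1 (grasp) active — suppresses: (-1, -1)
layer 2 (follow_wall) active — suppresses: (0, 3)
layer 3 (cruise) idle — unchanged: (0, 3)
layer 4 (return_home) active — suppresses: (0, -2)
layer 5 (seek_light) active — inhibits: none
layer 6 (back_away) active — suppresses: (0, 3)
→ actuator (0, 3)
last writer: layer 6 = back_away

back_away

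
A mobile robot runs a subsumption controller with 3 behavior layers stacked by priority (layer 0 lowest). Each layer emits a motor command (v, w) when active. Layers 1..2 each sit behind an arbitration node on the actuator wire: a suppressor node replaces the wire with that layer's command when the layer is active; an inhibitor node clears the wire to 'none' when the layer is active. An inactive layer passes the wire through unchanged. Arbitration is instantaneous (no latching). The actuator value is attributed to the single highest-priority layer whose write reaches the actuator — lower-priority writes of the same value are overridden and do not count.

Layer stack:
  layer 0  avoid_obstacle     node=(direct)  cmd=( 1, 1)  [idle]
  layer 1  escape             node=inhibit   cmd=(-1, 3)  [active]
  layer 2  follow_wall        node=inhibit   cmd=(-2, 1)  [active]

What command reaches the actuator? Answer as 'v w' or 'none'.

layer 0 (avoid_obstacle) idle — none
layer 1 (escape) active — inhibits: none
layer 2 (follow_wall) active — inhibits: none
→ actuator none

none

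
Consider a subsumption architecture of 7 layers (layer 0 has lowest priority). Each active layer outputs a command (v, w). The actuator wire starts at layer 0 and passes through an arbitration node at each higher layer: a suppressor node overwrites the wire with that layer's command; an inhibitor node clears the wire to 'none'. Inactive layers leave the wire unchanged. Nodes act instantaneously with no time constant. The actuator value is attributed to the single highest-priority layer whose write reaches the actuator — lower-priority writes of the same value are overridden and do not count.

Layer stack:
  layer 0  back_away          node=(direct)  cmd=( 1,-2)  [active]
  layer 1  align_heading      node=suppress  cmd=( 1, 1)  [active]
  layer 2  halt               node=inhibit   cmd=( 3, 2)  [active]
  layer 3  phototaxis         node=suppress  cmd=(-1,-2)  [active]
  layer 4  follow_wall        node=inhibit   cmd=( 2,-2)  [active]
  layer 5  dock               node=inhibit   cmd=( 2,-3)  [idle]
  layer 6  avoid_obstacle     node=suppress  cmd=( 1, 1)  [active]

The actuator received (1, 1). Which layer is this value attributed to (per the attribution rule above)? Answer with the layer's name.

L0 back_away: active, feeds wire = (1, -2)
L1 align_heading: active, suppressor → wire = (1, 1)
L2 halt: active, inhibitor → wire = none
L3 phototaxis: active, suppressor → wire = (-1, -2)
L4 follow_wall: active, inhibitor → wire = none
L5 dock: idle → wire stays none
L6 avoid_obstacle: active, suppressor → wire = (1, 1)
actuator = (1, 1)
last writer: layer 6 = avoid_obstacle

avoid_obstacle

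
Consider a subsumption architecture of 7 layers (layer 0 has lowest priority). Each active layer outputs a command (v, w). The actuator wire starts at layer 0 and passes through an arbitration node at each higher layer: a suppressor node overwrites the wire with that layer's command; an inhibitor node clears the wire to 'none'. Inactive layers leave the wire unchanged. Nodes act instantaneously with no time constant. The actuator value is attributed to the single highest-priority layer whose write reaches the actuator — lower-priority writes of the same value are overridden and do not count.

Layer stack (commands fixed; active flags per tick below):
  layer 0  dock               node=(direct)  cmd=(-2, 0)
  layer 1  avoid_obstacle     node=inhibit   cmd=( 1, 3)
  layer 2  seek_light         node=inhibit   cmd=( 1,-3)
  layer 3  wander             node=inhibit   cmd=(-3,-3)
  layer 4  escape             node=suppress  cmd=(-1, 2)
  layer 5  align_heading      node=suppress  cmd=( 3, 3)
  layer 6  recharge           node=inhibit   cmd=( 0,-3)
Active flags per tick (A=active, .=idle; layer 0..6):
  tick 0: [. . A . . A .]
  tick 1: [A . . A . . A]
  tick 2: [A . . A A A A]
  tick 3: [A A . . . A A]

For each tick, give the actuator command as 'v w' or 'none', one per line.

tick 0:
  L0 dock: idle → wire = none
  L1 avoid_obstacle: idle → wire stays none
  L2 seek_light: active, inhibitor → wire = none
  L3 wander: idle → wire stays none
  L4 escape: idle → wire stays none
  L5 align_heading: active, suppressor → wire = (3, 3)
  L6 recharge: idle → wire stays (3, 3)
  actuator = (3, 3)
tick 1:
  L0 dock: active, feeds wire = (-2, 0)
  L1 avoid_obstacle: idle → wire stays (-2, 0)
  L2 seek_light: idle → wire stays (-2, 0)
  L3 wander: active, inhibitor → wire = none
  L4 escape: idle → wire stays none
  L5 align_heading: idle → wire stays none
  L6 recharge: active, inhibitor → wire = none
  actuator = none
tick 2:
  L0 dock: active, feeds wire = (-2, 0)
  L1 avoid_obstacle: idle → wire stays (-2, 0)
  L2 seek_light: idle → wire stays (-2, 0)
  L3 wander: active, inhibitor → wire = none
  L4 escape: active, suppressor → wire = (-1, 2)
  L5 align_heading: active, suppressor → wire = (3, 3)
  L6 recharge: active, inhibitor → wire = none
  actuator = none
tick 3:
  L0 dock: active, feeds wire = (-2, 0)
  L1 avoid_obstacle: active, inhibitor → wire = none
  L2 seek_light: idle → wire stays none
  L3 wander: idle → wire stays none
  L4 escape: idle → wire stays none
  L5 align_heading: active, suppressor → wire = (3, 3)
  L6 recharge: active, inhibitor → wire = none
  actuator = none

3 3
none
none
none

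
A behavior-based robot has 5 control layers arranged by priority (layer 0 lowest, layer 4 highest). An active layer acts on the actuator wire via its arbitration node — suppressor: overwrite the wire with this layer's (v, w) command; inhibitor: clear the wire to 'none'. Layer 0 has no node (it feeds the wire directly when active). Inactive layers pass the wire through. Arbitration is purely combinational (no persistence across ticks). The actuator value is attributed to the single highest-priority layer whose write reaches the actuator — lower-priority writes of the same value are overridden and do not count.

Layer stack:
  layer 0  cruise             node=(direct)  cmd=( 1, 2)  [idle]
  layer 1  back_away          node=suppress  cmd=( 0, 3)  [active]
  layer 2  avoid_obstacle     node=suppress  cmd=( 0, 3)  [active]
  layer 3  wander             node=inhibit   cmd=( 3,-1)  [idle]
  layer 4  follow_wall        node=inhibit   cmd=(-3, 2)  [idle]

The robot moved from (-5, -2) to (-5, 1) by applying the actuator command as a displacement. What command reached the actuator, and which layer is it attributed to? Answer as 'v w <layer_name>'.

0 3 avoid_obstacle

displacement = (-5, 1) − (-5, -2) = (0, 3)
[0] cruise off; wire := none
[1] back_away on (suppress); wire := (0, 3)
[2] avoid_obstacle on (suppress); wire := (0, 3)
[3] wander off; pass (0, 3)
[4] follow_wall off; pass (0, 3)
output (0, 3) — from layer 2 (avoid_obstacle)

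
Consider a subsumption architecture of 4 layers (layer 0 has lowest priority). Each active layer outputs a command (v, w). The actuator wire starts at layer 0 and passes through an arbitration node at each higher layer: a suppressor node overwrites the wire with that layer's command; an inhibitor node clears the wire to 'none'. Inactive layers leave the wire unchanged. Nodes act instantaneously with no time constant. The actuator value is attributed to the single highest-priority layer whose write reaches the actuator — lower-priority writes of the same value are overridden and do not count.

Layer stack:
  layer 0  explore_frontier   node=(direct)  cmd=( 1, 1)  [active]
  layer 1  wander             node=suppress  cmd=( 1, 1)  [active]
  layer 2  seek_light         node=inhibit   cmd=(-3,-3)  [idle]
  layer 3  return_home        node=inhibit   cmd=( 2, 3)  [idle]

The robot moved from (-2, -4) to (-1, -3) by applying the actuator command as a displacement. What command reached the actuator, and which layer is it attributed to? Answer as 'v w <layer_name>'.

1 1 wander

displacement = (-1, -3) − (-2, -4) = (1, 1)
[0] explore_frontier on; wire := (1, 1)
[1] wander on (suppress); wire := (1, 1)
[2] seek_light off; pass (1, 1)
[3] return_home off; pass (1, 1)
output (1, 1) — from layer 1 (wander)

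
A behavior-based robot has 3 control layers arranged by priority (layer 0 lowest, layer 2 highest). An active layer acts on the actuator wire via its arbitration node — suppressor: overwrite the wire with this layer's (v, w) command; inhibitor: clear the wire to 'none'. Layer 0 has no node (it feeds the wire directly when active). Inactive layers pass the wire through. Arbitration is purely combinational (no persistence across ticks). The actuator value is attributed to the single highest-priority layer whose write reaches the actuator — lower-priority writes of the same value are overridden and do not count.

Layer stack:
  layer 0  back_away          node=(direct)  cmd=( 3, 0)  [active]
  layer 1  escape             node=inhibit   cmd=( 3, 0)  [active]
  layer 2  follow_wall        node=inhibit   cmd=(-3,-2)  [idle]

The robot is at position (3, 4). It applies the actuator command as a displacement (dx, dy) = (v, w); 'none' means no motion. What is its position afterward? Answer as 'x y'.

L0 back_away: active, feeds wire = (3, 0)
L1 escape: active, inhibitor → wire = none
L2 follow_wall: idle → wire stays none
actuator = none
position: (3, 4) + none = (3, 4)

3 4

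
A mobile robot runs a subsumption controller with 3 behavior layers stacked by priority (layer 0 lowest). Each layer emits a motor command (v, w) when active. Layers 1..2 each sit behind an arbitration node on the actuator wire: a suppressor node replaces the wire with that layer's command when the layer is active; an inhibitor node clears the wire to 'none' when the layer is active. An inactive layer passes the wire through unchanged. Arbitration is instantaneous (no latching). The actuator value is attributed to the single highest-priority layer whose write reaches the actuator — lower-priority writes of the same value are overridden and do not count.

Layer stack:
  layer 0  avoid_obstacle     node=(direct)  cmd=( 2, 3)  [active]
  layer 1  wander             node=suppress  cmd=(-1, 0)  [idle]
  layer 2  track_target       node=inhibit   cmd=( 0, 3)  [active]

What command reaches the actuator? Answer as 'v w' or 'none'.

none

[0] avoid_obstacle on; wire := (2, 3)
[1] wander off; pass (2, 3)
[2] track_target on (inhibit); wire := none
output none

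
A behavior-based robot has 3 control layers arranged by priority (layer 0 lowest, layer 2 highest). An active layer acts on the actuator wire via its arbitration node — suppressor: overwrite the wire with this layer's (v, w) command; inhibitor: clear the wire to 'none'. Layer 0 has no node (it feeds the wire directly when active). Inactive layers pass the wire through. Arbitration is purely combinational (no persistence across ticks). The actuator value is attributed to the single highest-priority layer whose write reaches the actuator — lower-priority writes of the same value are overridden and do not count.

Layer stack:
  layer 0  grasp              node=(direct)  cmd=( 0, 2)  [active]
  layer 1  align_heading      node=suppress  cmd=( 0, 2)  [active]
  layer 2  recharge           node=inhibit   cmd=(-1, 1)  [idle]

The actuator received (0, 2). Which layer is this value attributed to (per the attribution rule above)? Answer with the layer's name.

align_heading

L0 grasp: active, feeds wire = (0, 2)
L1 align_heading: active, suppressor → wire = (0, 2)
L2 recharge: idle → wire stays (0, 2)
actuator = (0, 2)
last writer: layer 1 = align_heading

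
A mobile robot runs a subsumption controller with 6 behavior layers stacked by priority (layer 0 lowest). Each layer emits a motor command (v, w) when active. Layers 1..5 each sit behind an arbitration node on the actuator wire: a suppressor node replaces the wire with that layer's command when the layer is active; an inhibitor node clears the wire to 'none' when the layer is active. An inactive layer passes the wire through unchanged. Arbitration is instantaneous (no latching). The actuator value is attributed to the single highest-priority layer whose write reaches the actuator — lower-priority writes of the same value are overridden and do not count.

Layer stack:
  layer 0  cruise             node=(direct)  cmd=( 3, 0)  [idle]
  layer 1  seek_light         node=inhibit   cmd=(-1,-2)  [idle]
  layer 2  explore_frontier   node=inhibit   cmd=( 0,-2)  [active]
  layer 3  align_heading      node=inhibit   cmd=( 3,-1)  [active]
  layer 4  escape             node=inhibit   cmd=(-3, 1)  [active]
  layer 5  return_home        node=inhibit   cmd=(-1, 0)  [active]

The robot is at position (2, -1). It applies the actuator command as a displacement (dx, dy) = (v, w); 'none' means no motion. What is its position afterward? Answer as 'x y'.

2 -1

[0] cruise off; wire := none
[1] seek_light off; pass none
[2] explore_frontier on (inhibit); wire := none
[3] align_heading on (inhibit); wire := none
[4] escape on (inhibit); wire := none
[5] return_home on (inhibit); wire := none
output none
position: (2, -1) + none = (2, -1)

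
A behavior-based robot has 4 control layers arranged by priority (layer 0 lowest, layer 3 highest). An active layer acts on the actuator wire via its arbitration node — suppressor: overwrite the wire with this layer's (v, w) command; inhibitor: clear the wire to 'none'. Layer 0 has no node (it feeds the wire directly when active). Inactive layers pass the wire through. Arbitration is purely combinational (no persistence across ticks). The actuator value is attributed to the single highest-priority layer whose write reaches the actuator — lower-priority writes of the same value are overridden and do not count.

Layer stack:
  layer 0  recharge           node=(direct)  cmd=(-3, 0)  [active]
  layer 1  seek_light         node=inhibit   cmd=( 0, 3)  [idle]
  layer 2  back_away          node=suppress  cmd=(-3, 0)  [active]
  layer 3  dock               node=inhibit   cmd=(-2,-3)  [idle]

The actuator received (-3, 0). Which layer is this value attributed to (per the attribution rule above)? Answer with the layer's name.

layer 0 (recharge) active — direct: (-3, 0)
layer 1 (seek_light) idle — unchanged: (-3, 0)
layer 2 (back_away) active — suppresses: (-3, 0)
layer 3 (dock) idle — unchanged: (-3, 0)
→ actuator (-3, 0)
last writer: layer 2 = back_away

back_away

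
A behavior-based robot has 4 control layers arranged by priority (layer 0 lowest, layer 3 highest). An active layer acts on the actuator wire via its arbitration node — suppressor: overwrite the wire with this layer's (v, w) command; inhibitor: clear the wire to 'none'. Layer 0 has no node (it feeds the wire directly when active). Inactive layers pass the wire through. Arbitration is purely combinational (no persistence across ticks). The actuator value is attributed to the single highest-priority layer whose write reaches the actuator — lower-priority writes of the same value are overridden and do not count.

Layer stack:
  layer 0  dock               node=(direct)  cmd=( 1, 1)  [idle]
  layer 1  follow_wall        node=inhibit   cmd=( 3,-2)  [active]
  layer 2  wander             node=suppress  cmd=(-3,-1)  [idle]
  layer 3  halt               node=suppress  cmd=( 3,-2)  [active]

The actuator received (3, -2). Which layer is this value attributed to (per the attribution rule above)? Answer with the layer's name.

L0 dock: idle → wire = none
L1 follow_wall: active, inhibitor → wire = none
L2 wander: idle → wire stays none
L3 halt: active, suppressor → wire = (3, -2)
actuator = (3, -2)
last writer: layer 3 = halt

halt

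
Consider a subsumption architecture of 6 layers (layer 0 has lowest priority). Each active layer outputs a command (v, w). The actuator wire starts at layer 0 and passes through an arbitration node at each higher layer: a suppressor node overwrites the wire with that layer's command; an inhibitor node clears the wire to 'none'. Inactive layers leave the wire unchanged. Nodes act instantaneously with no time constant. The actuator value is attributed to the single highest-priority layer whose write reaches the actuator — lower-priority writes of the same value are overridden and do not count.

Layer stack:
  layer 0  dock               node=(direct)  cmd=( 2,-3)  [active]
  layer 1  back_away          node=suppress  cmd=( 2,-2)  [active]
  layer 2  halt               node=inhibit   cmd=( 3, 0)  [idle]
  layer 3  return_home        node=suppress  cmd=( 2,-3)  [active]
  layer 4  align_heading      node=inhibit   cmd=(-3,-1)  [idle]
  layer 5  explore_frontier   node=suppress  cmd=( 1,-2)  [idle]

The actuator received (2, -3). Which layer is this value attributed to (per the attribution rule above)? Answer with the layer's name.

return_home

layer 0 (dock) active — direct: (2, -3)
layer 1 (back_away) active — suppresses: (2, -2)
layer 2 (halt) idle — unchanged: (2, -2)
layer 3 (return_home) active — suppresses: (2, -3)
layer 4 (align_heading) idle — unchanged: (2, -3)
layer 5 (explore_frontier) idle — unchanged: (2, -3)
→ actuator (2, -3)
last writer: layer 3 = return_home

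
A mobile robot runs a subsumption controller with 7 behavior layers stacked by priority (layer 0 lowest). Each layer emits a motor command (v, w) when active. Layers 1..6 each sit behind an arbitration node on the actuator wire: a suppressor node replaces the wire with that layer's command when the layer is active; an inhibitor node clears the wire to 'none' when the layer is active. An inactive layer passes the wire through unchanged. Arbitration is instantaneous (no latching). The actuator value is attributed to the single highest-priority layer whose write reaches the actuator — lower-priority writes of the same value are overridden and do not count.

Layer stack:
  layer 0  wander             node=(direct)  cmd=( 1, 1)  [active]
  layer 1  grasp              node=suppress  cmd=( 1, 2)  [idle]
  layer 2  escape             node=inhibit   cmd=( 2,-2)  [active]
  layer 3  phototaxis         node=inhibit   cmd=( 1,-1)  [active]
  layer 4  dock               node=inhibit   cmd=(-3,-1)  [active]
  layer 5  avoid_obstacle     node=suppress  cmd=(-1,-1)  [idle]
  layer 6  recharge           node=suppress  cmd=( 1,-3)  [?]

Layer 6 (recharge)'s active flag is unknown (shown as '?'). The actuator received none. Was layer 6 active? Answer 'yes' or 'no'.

no

If layer 6 is active=yes:
  actuator would be (1, -3)
If layer 6 is active=no:
  actuator would be none
Observed none, so layer 6 was idle.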